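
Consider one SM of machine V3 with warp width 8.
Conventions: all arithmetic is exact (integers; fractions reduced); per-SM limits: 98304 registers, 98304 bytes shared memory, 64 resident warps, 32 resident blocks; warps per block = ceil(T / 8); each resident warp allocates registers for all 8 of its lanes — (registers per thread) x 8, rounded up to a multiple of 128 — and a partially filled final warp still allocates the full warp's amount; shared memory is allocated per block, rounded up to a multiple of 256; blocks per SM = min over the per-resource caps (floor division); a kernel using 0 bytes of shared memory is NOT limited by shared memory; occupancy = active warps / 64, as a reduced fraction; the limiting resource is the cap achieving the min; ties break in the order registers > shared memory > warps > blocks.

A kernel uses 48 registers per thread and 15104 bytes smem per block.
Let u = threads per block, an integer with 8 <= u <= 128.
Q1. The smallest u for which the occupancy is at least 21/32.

Answer: u = 49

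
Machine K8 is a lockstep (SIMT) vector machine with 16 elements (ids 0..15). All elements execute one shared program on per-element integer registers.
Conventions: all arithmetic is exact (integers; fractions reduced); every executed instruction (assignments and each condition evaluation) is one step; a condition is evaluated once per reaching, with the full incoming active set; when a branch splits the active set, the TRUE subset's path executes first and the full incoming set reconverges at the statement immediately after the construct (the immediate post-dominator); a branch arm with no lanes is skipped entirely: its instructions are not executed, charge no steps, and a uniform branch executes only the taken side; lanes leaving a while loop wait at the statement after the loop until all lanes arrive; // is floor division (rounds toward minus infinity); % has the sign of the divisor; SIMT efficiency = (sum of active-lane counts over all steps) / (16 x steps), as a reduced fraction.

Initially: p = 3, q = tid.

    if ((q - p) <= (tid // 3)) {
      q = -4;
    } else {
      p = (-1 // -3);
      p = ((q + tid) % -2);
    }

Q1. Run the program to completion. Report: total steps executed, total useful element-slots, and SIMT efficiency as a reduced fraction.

Answer: 4 steps, 43 useful, 43/64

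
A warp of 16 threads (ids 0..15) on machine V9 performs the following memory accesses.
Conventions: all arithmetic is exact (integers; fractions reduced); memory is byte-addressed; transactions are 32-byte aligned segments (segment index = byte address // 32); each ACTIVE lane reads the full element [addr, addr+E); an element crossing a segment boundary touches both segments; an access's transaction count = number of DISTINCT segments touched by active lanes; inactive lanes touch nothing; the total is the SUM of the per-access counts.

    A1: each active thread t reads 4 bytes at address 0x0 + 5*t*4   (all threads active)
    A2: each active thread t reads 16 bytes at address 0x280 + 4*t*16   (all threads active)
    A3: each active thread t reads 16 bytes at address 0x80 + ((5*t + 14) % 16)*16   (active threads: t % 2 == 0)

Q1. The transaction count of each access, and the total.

A1: 10 transactions
A2: 16 transactions
A3: 8 transactions

Answer: 10,16,8; total 34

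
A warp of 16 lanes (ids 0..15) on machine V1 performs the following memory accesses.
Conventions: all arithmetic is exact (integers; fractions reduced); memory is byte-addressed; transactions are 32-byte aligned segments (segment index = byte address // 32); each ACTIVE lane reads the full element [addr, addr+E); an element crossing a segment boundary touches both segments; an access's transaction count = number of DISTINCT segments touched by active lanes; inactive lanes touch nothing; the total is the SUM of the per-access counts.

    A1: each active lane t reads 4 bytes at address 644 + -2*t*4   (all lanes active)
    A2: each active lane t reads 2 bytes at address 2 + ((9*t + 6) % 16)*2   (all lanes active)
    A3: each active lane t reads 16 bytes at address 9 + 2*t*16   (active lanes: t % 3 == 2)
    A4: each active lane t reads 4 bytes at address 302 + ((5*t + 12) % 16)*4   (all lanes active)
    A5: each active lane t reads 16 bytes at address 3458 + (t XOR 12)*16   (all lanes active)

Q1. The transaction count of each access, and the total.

A1: 5 transactions
A2: 2 transactions
A3: 5 transactions
A4: 3 transactions
A5: 9 transactions

Answer: 5,2,5,3,9; total 24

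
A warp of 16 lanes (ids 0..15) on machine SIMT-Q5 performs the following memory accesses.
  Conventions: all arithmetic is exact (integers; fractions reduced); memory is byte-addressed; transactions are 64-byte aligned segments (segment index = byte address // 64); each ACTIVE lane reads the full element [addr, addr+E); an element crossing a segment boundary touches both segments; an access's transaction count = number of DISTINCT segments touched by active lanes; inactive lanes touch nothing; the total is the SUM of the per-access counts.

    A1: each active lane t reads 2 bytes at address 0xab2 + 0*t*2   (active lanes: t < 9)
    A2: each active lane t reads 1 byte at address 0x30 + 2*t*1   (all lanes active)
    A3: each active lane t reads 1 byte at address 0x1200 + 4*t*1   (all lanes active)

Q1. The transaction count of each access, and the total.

A1: 1 transaction
A2: 2 transactions
A3: 1 transaction

Answer: 1,2,1; total 4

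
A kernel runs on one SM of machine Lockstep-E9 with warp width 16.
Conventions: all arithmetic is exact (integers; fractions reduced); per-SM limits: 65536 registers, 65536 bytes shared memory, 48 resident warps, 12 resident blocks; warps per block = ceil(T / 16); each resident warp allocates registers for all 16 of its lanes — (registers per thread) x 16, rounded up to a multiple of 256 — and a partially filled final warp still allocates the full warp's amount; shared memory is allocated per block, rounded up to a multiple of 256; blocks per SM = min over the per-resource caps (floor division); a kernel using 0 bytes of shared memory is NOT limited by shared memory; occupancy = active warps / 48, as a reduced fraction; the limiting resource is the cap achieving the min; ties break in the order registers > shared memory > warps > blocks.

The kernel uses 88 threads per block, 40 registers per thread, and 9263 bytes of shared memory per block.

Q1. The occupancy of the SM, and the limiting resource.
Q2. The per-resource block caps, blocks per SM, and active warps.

Answer: occupancy 3/4, limited by shared memory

registers: 14 blocks
shared memory: 6 blocks
warps: 8 blocks
blocks: 12 blocks

Answer: 6 blocks, 36 active warps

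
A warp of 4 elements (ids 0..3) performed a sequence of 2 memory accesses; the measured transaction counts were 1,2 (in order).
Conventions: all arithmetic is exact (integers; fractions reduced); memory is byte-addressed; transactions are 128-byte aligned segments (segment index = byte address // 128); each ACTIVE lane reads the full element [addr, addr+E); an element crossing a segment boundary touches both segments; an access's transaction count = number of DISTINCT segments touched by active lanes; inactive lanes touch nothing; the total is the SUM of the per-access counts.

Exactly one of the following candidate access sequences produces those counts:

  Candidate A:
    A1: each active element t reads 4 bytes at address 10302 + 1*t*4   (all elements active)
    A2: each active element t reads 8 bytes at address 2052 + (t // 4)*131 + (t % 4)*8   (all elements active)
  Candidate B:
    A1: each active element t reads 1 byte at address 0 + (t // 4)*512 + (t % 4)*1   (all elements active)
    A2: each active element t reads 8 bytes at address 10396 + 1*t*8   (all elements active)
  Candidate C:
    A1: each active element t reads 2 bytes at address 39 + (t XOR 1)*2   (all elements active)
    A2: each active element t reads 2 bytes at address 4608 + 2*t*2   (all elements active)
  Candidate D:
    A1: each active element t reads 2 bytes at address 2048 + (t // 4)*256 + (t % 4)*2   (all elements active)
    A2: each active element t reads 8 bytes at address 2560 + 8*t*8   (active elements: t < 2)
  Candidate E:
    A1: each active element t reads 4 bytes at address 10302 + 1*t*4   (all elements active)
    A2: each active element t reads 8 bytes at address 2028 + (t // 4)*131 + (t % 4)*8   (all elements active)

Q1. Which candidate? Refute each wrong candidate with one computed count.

A: A2 gives 1 transaction, not 2
B: A2 gives 1 transaction, not 2
C: A2 gives 1 transaction, not 2
D: A2 gives 1 transaction, not 2
E: all counts match (1,2)

Answer: E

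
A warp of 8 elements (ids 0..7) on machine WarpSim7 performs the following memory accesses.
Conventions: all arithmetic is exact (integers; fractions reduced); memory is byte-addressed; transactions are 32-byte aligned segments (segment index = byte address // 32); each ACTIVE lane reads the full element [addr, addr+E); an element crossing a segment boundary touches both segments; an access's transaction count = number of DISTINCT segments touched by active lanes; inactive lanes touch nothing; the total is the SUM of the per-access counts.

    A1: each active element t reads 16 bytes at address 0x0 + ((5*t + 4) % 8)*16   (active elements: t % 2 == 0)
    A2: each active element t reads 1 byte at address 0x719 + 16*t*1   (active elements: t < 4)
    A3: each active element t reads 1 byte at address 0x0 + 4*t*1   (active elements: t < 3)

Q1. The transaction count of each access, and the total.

A1: 4 transactions
A2: 3 transactions
A3: 1 transaction

Answer: 4,3,1; total 8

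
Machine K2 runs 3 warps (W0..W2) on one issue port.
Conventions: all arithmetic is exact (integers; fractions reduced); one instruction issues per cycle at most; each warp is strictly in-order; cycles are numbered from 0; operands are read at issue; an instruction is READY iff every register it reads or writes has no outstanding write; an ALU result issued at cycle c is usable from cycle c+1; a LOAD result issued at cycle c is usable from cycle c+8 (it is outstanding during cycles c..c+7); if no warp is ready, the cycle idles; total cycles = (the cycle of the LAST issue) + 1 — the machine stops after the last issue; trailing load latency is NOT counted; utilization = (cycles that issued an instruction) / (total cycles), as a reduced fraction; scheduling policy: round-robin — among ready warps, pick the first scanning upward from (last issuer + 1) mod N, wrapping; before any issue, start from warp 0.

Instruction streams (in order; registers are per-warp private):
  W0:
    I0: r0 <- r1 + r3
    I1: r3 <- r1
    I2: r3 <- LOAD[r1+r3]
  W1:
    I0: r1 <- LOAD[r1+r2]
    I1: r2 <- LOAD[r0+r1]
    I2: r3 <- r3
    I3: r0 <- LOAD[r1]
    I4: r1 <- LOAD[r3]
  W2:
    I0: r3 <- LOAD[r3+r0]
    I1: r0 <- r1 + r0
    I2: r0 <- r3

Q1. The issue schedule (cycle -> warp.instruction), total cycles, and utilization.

cycle 0: W0.I0
cycle 1: W1.I0
cycle 2: W2.I0
cycle 3: W0.I1
cycle 4: W2.I1
cycle 5: W0.I2
cycle 6: idle
cycle 7: idle
cycle 8: idle
cycle 9: W1.I1
cycle 10: W2.I2
cycle 11: W1.I2
cycle 12: W1.I3
cycle 13: W1.I4

Answer: 14 cycles, utilization 11/14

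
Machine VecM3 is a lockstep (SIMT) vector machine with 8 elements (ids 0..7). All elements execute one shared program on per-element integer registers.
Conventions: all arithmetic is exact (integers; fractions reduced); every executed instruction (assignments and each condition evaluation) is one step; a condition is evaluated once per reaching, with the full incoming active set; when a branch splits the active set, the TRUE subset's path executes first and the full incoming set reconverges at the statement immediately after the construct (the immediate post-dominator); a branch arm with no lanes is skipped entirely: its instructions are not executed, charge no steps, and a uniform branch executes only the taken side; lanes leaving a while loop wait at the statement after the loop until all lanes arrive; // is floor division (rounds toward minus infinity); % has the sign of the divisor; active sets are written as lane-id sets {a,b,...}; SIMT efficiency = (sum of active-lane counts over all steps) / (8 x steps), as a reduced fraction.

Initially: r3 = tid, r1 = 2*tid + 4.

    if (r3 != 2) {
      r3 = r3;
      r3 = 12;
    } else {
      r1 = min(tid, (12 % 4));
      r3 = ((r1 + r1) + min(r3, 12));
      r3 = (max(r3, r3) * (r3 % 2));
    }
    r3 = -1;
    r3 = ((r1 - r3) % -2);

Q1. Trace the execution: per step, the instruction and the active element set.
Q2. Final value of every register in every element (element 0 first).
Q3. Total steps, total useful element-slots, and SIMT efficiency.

step 0: eval (r3 != 2)               {0,1,2,3,4,5,6,7}
step 1: r3 <- r3                     {0,1,3,4,5,6,7}
step 2: r3 <- 12                     {0,1,3,4,5,6,7}
step 3: r1 <- min(tid, (12 % 4))     {2}
step 4: r3 <- ((r1 + r1) + min(r3, 12)) {2}
step 5: r3 <- (max(r3, r3) * (r3 % 2)) {2}
step 6: r3 <- -1                     {0,1,2,3,4,5,6,7}
step 7: r3 <- ((r1 - r3) % -2)       {0,1,2,3,4,5,6,7}

Answer: 8 steps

r3: -1,-1,-1,-1,-1,-1,-1,-1
r1: 4,6,0,10,12,14,16,18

steps = 8; useful = 41; efficiency = 41/64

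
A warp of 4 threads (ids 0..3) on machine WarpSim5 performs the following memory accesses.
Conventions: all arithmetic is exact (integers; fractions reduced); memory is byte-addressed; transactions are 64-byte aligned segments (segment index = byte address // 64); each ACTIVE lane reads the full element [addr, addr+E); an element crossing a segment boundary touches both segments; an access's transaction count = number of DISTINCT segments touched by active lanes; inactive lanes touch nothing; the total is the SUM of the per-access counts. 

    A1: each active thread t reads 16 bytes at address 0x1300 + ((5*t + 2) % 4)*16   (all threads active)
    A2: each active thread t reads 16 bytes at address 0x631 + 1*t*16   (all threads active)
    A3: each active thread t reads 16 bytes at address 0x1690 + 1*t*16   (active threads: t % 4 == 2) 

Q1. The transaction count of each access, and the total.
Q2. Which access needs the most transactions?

A1: 1 transaction
A2: 2 transactions
A3: 1 transaction

Answer: 1,2,1; total 4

Answer: A2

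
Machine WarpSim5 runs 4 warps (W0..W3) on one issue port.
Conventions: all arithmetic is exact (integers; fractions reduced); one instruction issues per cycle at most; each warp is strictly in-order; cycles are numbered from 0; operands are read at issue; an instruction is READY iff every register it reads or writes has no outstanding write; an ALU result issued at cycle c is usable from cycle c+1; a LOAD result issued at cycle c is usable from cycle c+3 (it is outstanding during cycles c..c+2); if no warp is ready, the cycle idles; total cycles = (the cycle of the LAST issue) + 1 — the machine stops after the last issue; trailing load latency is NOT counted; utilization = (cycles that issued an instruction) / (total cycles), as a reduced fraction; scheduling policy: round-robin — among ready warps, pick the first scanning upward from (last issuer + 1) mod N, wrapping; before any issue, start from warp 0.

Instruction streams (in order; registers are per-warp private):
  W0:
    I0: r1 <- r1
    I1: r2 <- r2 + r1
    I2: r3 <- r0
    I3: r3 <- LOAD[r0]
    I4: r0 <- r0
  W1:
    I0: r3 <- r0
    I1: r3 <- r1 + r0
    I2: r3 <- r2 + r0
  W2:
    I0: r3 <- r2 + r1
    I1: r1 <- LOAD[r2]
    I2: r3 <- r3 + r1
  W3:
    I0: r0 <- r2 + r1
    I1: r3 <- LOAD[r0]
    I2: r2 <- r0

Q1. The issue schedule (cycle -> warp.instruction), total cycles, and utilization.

cycle 0: W0.I0
cycle 1: W1.I0
cycle 2: W2.I0
cycle 3: W3.I0
cycle 4: W0.I1
cycle 5: W1.I1
cycle 6: W2.I1
cycle 7: W3.I1
cycle 8: W0.I2
cycle 9: W1.I2
cycle 10: W2.I2
cycle 11: W3.I2
cycle 12: W0.I3
cycle 13: W0.I4

Answer: 14 cycles, utilization 1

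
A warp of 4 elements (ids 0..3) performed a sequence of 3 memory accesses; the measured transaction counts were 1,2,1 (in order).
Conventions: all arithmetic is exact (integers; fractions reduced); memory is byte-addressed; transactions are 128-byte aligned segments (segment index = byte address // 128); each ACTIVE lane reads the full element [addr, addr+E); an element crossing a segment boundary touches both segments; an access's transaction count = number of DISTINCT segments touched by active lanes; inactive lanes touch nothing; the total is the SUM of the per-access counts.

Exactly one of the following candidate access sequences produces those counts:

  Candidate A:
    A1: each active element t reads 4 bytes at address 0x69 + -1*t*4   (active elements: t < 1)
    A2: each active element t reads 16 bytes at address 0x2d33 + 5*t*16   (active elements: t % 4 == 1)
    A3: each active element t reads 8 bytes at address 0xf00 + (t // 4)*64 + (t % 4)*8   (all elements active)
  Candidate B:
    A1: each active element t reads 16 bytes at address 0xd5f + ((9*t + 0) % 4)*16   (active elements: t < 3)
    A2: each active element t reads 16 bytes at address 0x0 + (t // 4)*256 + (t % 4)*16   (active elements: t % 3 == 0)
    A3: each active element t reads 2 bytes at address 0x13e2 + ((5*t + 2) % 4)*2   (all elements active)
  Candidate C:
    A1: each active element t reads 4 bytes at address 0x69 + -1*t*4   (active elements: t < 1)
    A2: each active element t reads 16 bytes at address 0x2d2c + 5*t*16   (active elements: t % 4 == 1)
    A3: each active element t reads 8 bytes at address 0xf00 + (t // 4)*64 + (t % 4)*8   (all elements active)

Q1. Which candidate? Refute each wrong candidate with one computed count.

A: A2 gives 1 transaction, not 2
B: A1 gives 2 transactions, not 1
C: all counts match (1,2,1)

Answer: C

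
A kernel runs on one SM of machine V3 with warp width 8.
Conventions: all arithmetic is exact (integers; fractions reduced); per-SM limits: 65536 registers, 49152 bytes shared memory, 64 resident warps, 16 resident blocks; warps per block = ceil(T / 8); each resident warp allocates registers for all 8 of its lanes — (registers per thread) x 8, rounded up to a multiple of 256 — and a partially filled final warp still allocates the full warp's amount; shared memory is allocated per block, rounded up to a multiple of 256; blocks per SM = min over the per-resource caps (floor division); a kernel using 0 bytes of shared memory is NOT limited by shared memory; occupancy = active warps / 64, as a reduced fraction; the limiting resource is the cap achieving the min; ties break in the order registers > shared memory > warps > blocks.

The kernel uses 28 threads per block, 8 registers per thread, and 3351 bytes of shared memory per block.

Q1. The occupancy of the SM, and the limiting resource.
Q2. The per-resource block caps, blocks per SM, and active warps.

Answer: occupancy 13/16, limited by shared memory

registers: 64 blocks
shared memory: 13 blocks
warps: 16 blocks
blocks: 16 blocks

Answer: 13 blocks, 52 active warps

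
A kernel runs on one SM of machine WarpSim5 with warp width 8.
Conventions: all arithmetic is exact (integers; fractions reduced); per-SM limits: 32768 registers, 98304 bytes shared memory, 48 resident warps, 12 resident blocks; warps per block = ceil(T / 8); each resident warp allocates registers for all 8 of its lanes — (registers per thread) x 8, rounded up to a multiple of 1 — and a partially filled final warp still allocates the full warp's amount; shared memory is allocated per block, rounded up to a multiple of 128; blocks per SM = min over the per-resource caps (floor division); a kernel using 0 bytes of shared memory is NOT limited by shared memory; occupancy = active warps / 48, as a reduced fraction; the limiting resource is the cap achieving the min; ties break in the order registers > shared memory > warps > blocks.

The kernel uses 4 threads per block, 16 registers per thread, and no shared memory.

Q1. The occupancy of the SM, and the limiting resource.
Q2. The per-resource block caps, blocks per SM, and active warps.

Answer: occupancy 1/4, limited by blocks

registers: 256 blocks
shared memory: no limit (kernel uses none)
warps: 48 blocks
blocks: 12 blocks

Answer: 12 blocks, 12 active warps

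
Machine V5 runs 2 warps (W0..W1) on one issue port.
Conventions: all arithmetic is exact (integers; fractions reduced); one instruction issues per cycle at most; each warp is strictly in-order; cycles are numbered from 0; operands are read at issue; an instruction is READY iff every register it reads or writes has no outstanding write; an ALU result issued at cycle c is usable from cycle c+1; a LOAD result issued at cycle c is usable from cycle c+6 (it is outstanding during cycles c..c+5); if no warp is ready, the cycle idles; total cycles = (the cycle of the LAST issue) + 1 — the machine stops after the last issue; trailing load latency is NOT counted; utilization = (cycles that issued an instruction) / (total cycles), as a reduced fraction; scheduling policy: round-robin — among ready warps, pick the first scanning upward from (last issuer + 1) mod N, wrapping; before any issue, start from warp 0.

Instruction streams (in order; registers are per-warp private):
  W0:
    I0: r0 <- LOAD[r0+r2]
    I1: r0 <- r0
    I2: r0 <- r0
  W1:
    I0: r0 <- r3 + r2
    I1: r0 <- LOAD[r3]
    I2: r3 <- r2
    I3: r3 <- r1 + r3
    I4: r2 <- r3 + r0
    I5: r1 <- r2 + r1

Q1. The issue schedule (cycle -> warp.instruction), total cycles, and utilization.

cycle 0: W0.I0
cycle 1: W1.I0
cycle 2: W1.I1
cycle 3: W1.I2
cycle 4: W1.I3
cycle 5: idle
cycle 6: W0.I1
cycle 7: W0.I2
cycle 8: W1.I4
cycle 9: W1.I5

Answer: 10 cycles, utilization 9/10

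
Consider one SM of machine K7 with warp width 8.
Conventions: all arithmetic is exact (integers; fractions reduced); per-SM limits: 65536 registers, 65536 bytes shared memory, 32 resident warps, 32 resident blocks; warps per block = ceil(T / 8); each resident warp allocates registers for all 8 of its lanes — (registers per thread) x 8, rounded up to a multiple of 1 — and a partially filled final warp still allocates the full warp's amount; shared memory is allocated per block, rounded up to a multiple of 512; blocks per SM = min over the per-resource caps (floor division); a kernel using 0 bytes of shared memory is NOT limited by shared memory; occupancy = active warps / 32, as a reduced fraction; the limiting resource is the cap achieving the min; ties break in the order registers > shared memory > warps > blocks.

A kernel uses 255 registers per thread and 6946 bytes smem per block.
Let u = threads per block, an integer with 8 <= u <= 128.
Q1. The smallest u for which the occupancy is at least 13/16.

Answer: u = 17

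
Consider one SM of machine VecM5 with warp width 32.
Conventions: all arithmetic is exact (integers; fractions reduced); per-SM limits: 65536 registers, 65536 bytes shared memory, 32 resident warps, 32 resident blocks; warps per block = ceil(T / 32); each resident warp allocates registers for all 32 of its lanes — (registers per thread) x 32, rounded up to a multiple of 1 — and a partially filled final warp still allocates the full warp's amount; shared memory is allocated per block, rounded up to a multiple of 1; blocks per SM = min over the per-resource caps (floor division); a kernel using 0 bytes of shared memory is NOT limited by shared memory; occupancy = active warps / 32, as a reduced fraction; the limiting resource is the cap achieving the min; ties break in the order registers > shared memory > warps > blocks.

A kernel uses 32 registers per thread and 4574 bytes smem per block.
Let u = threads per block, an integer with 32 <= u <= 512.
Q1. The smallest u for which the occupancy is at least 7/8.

Answer: u = 33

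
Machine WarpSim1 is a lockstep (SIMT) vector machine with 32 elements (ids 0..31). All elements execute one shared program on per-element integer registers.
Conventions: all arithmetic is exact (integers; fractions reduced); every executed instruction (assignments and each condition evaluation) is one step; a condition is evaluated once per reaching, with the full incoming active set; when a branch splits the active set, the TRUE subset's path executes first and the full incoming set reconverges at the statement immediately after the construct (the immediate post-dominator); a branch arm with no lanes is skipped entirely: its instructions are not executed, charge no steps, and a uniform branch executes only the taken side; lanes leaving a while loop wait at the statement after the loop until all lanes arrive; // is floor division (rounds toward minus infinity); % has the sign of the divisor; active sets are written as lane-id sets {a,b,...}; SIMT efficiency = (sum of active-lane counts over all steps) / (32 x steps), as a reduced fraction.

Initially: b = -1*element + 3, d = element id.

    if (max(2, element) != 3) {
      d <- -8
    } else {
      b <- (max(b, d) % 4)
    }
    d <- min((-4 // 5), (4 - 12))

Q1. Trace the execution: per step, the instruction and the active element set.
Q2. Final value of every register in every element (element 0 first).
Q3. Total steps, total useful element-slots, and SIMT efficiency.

step 0: eval (max(2, element) != 3)  {0,1,2,3,4,5,6,7,8,9,10,11,12,13,14,15,16,17,18,19,20,21,22,23,24,25,26,27,28,29,30,31}
step 1: d <- -8                      {0,1,2,4,5,6,7,8,9,10,11,12,13,14,15,16,17,18,19,20,21,22,23,24,25,26,27,28,29,30,31}
step 2: b <- (max(b, d) % 4)         {3}
step 3: d <- min((-4 // 5), (4 - 12)) {0,1,2,3,4,5,6,7,8,9,10,11,12,13,14,15,16,17,18,19,20,21,22,23,24,25,26,27,28,29,30,31}

Answer: 4 steps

b: 3,2,1,3,-1,-2,-3,-4,-5,-6,-7,-8,-9,-10,-11,-12,-13,-14,-15,-16,-17,-18,-19,-20,-21,-22,-23,-24,-25,-26,-27,-28
d: -8,-8,-8,-8,-8,-8,-8,-8,-8,-8,-8,-8,-8,-8,-8,-8,-8,-8,-8,-8,-8,-8,-8,-8,-8,-8,-8,-8,-8,-8,-8,-8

steps = 4; useful = 96; efficiency = 96/128 = 3/4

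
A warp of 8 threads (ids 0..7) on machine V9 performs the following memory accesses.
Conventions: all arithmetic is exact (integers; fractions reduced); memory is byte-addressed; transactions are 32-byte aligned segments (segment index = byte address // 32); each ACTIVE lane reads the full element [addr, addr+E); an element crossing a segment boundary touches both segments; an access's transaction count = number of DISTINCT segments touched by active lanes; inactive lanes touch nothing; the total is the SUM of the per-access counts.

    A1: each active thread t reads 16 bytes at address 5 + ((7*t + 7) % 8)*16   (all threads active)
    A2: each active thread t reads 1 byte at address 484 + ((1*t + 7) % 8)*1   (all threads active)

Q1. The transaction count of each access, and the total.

A1: 5 transactions
A2: 1 transaction

Answer: 5,1; total 6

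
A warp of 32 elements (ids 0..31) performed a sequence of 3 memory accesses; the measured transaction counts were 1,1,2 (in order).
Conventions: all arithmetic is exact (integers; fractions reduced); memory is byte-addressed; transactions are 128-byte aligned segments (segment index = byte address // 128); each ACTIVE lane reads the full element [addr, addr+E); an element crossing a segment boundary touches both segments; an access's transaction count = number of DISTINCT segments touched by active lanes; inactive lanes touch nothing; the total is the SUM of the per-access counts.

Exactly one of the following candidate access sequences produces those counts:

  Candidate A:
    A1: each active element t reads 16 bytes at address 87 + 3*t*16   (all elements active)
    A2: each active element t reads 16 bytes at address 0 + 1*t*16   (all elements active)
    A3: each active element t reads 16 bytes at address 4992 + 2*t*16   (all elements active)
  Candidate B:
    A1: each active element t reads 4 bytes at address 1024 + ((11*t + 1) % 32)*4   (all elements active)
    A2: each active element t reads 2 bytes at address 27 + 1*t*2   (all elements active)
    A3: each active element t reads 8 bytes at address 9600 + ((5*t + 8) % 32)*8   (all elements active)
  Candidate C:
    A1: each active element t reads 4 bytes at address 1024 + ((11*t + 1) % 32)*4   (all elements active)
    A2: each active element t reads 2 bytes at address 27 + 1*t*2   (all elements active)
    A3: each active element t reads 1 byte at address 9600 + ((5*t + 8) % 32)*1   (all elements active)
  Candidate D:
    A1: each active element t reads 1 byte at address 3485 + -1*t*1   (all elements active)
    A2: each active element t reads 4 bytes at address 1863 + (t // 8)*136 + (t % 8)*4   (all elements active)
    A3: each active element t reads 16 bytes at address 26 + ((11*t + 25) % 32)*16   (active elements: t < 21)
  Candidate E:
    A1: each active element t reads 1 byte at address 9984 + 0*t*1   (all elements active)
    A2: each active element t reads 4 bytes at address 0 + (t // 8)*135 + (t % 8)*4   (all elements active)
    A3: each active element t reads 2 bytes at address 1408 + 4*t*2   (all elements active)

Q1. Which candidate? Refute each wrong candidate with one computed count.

A: A1 gives 13 transactions, not 1
C: A3 gives 1 transaction, not 2
D: A1 gives 2 transactions, not 1
E: A2 gives 4 transactions, not 1
B: all counts match (1,1,2)

Answer: B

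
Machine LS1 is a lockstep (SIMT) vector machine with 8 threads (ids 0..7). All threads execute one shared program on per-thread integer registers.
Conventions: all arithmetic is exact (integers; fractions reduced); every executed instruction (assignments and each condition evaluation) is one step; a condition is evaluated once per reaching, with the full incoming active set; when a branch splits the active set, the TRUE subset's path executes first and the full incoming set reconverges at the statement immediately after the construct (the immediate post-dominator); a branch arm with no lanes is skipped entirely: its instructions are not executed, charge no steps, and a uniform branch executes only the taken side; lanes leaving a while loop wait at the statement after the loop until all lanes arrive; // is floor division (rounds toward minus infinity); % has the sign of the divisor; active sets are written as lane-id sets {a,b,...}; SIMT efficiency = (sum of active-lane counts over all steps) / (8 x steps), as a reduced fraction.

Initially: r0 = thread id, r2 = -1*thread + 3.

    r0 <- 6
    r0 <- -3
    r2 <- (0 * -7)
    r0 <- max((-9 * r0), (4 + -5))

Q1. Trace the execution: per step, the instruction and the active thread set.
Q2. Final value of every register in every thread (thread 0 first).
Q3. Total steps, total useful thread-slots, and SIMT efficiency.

step 0: r0 <- 6                      {0,1,2,3,4,5,6,7}
step 1: r0 <- -3                     {0,1,2,3,4,5,6,7}
step 2: r2 <- (0 * -7)               {0,1,2,3,4,5,6,7}
step 3: r0 <- max((-9 * r0), (4 + -5)) {0,1,2,3,4,5,6,7}

Answer: 4 steps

r0: 27,27,27,27,27,27,27,27
r2: 0,0,0,0,0,0,0,0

steps = 4; useful = 32; efficiency = 32/32 = 1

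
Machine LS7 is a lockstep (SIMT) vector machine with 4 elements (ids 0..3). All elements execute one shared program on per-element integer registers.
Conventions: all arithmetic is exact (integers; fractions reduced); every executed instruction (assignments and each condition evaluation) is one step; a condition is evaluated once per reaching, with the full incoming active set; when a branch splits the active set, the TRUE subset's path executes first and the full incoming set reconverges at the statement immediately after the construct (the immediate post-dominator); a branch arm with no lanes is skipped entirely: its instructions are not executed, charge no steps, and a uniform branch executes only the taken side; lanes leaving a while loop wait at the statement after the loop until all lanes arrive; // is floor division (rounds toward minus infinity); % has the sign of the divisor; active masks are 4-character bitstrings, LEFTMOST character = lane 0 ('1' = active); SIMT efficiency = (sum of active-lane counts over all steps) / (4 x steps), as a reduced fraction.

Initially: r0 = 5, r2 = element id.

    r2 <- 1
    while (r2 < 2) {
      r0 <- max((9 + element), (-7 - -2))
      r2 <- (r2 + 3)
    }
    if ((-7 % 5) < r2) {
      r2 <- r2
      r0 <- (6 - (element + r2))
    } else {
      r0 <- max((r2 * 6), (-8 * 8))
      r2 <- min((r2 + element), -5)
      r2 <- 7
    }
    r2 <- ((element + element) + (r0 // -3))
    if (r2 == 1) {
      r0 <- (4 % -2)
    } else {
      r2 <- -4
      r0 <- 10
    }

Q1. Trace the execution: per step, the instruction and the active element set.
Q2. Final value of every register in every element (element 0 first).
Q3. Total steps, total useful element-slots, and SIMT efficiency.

step 0: r2 <- 1                      1111
step 1: eval (r2 < 2)                1111
step 2: r0 <- max((9 + element), (-7 - -2)) 1111
step 3: r2 <- (r2 + 3)               1111
step 4: eval (r2 < 2)                1111
step 5: eval ((-7 % 5) < r2)         1111
step 6: r2 <- r2                     1111
step 7: r0 <- (6 - (element + r2))   1111
step 8: r2 <- ((element + element) + (r0 // -3)) 1111
step 9: eval (r2 == 1)               1111
step 10: r0 <- (4 % -2)               0100
step 11: r2 <- -4                     1011
step 12: r0 <- 10                     1011

Answer: 13 steps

r0: 10,0,10,10
r2: -4,1,-4,-4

steps = 13; useful = 47; efficiency = 47/52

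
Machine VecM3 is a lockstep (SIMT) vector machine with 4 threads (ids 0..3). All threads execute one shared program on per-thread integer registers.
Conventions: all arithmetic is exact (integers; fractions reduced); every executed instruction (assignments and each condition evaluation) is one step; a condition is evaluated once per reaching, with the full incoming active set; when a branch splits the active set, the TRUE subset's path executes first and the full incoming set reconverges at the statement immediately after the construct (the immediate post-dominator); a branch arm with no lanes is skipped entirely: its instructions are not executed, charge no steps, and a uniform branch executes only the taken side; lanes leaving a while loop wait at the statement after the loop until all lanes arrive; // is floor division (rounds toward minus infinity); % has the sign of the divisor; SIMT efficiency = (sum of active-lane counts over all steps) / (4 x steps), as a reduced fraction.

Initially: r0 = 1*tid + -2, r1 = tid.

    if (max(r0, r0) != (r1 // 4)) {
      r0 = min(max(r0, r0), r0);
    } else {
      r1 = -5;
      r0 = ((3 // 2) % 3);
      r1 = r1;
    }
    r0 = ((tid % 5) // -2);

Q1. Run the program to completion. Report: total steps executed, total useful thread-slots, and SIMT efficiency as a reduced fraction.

Answer: 6 steps, 14 useful, 7/12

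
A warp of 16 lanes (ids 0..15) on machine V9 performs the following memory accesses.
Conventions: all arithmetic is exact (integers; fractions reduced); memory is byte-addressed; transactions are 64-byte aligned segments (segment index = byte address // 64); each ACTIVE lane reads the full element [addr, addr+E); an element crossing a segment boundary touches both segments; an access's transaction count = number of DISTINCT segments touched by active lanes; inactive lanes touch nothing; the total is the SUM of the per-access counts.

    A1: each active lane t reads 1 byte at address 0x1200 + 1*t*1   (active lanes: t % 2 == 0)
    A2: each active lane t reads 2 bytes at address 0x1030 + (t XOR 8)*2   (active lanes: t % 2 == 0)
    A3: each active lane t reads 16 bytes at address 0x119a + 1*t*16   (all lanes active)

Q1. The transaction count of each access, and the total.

A1: 1 transaction
A2: 2 transactions
A3: 5 transactions

Answer: 1,2,5; total 8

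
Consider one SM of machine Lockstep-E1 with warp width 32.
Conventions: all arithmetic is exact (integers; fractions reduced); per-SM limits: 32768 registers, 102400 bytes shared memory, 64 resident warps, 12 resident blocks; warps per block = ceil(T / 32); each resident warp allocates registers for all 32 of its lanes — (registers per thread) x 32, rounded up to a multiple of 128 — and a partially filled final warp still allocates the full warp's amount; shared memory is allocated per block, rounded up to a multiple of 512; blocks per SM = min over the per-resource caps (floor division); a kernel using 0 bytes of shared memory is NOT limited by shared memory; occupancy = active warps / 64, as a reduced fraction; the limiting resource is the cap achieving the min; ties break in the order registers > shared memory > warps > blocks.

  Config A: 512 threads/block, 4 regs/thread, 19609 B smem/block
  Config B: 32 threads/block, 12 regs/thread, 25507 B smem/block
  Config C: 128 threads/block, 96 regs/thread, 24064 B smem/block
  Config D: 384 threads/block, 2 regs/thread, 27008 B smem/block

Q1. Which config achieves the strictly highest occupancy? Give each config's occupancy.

occupancies: A 1, B 1/16, C 1/8, D 9/16

Answer: A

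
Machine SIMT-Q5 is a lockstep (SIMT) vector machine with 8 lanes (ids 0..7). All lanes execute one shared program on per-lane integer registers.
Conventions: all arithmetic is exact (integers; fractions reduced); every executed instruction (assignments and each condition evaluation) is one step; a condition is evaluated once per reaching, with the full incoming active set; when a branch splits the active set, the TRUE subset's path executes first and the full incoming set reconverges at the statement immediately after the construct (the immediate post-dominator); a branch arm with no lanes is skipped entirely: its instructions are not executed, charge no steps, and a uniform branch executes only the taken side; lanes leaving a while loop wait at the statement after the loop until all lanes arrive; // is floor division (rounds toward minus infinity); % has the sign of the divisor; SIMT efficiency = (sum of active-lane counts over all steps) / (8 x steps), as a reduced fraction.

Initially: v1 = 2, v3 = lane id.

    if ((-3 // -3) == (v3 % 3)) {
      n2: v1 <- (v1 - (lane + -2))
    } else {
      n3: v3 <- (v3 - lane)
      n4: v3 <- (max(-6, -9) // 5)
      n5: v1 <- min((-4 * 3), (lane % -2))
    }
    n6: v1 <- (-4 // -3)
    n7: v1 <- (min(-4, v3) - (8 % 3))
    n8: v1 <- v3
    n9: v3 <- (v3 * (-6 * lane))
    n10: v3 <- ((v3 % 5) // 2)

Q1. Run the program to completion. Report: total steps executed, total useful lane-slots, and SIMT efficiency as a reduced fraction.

Answer: 10 steps, 66 useful, 33/40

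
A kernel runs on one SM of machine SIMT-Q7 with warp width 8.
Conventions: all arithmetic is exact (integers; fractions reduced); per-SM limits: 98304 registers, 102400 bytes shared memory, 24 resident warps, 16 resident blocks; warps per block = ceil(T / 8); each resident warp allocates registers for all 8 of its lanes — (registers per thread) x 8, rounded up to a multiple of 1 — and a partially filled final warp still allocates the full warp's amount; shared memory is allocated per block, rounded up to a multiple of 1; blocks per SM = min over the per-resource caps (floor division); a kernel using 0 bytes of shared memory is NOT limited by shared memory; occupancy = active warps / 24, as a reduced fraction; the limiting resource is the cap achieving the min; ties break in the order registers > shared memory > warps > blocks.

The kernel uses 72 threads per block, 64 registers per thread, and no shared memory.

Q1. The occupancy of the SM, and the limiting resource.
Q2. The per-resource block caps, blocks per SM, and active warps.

Answer: occupancy 3/4, limited by warps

registers: 21 blocks
shared memory: no limit (kernel uses none)
warps: 2 blocks
blocks: 16 blocks

Answer: 2 blocks, 18 active warps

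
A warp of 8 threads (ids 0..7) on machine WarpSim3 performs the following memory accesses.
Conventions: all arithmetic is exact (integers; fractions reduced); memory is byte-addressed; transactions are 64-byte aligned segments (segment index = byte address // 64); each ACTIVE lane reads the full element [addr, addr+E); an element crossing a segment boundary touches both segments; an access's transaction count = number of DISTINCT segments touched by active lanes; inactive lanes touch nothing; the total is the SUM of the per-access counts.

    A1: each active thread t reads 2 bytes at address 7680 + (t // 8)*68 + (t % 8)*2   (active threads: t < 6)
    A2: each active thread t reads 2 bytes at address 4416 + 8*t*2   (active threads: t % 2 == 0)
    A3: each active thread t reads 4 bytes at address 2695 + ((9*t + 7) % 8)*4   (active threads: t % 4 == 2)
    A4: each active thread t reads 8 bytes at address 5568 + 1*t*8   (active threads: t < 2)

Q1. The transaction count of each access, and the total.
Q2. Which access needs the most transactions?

A1: 1 transaction
A2: 2 transactions
A3: 1 transaction
A4: 1 transaction

Answer: 1,2,1,1; total 5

Answer: A2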